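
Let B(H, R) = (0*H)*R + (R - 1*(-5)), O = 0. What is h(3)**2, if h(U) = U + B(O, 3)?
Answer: 121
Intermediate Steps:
B(H, R) = 5 + R (B(H, R) = 0*R + (R + 5) = 0 + (5 + R) = 5 + R)
h(U) = 8 + U (h(U) = U + (5 + 3) = U + 8 = 8 + U)
h(3)**2 = (8 + 3)**2 = 11**2 = 121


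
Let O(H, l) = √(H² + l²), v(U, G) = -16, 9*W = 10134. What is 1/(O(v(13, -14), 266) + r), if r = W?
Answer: 563/598432 - √17753/598432 ≈ 0.00071814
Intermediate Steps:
W = 1126 (W = (⅑)*10134 = 1126)
r = 1126
1/(O(v(13, -14), 266) + r) = 1/(√((-16)² + 266²) + 1126) = 1/(√(256 + 70756) + 1126) = 1/(√71012 + 1126) = 1/(2*√17753 + 1126) = 1/(1126 + 2*√17753)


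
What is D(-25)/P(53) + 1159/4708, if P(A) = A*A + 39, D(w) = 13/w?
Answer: 20614899/83802400 ≈ 0.24599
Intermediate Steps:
P(A) = 39 + A² (P(A) = A² + 39 = 39 + A²)
D(-25)/P(53) + 1159/4708 = (13/(-25))/(39 + 53²) + 1159/4708 = (13*(-1/25))/(39 + 2809) + 1159*(1/4708) = -13/25/2848 + 1159/4708 = -13/25*1/2848 + 1159/4708 = -13/71200 + 1159/4708 = 20614899/83802400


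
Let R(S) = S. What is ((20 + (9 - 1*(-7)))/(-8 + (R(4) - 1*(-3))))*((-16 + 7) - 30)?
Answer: 1404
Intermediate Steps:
((20 + (9 - 1*(-7)))/(-8 + (R(4) - 1*(-3))))*((-16 + 7) - 30) = ((20 + (9 - 1*(-7)))/(-8 + (4 - 1*(-3))))*((-16 + 7) - 30) = ((20 + (9 + 7))/(-8 + (4 + 3)))*(-9 - 30) = ((20 + 16)/(-8 + 7))*(-39) = (36/(-1))*(-39) = (36*(-1))*(-39) = -36*(-39) = 1404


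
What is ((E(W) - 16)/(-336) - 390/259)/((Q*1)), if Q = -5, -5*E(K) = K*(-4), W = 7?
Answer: 22919/77700 ≈ 0.29497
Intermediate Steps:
E(K) = 4*K/5 (E(K) = -K*(-4)/5 = -(-4)*K/5 = 4*K/5)
((E(W) - 16)/(-336) - 390/259)/((Q*1)) = (((⅘)*7 - 16)/(-336) - 390/259)/((-5*1)) = ((28/5 - 16)*(-1/336) - 390*1/259)/(-5) = (-52/5*(-1/336) - 390/259)*(-⅕) = (13/420 - 390/259)*(-⅕) = -22919/15540*(-⅕) = 22919/77700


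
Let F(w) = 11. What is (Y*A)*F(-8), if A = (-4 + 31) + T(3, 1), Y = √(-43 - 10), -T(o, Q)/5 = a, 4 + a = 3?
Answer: 352*I*√53 ≈ 2562.6*I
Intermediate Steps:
a = -1 (a = -4 + 3 = -1)
T(o, Q) = 5 (T(o, Q) = -5*(-1) = 5)
Y = I*√53 (Y = √(-53) = I*√53 ≈ 7.2801*I)
A = 32 (A = (-4 + 31) + 5 = 27 + 5 = 32)
(Y*A)*F(-8) = ((I*√53)*32)*11 = (32*I*√53)*11 = 352*I*√53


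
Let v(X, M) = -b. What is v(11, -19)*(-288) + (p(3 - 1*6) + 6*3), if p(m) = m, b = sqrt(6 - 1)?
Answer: 15 + 288*sqrt(5) ≈ 658.99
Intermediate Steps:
b = sqrt(5) ≈ 2.2361
v(X, M) = -sqrt(5)
v(11, -19)*(-288) + (p(3 - 1*6) + 6*3) = -sqrt(5)*(-288) + ((3 - 1*6) + 6*3) = 288*sqrt(5) + ((3 - 6) + 18) = 288*sqrt(5) + (-3 + 18) = 288*sqrt(5) + 15 = 15 + 288*sqrt(5)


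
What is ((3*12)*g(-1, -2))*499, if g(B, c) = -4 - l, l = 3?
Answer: -125748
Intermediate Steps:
g(B, c) = -7 (g(B, c) = -4 - 1*3 = -4 - 3 = -7)
((3*12)*g(-1, -2))*499 = ((3*12)*(-7))*499 = (36*(-7))*499 = -252*499 = -125748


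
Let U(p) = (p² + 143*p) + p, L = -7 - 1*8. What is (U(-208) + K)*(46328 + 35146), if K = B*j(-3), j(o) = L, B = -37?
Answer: 1129799958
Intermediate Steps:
L = -15 (L = -7 - 8 = -15)
j(o) = -15
U(p) = p² + 144*p
K = 555 (K = -37*(-15) = 555)
(U(-208) + K)*(46328 + 35146) = (-208*(144 - 208) + 555)*(46328 + 35146) = (-208*(-64) + 555)*81474 = (13312 + 555)*81474 = 13867*81474 = 1129799958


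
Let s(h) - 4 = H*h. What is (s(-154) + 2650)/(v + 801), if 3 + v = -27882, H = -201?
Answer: -8402/6771 ≈ -1.2409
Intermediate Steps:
v = -27885 (v = -3 - 27882 = -27885)
s(h) = 4 - 201*h
(s(-154) + 2650)/(v + 801) = ((4 - 201*(-154)) + 2650)/(-27885 + 801) = ((4 + 30954) + 2650)/(-27084) = (30958 + 2650)*(-1/27084) = 33608*(-1/27084) = -8402/6771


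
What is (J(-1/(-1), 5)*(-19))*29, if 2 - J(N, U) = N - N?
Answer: -1102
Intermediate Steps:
J(N, U) = 2 (J(N, U) = 2 - (N - N) = 2 - 1*0 = 2 + 0 = 2)
(J(-1/(-1), 5)*(-19))*29 = (2*(-19))*29 = -38*29 = -1102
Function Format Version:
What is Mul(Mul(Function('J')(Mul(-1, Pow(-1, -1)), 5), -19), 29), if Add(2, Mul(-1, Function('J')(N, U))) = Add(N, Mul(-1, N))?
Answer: -1102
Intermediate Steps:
Function('J')(N, U) = 2 (Function('J')(N, U) = Add(2, Mul(-1, Add(N, Mul(-1, N)))) = Add(2, Mul(-1, 0)) = Add(2, 0) = 2)
Mul(Mul(Function('J')(Mul(-1, Pow(-1, -1)), 5), -19), 29) = Mul(Mul(2, -19), 29) = Mul(-38, 29) = -1102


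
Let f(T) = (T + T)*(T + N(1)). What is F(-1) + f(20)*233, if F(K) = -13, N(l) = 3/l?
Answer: 214347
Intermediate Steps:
f(T) = 2*T*(3 + T) (f(T) = (T + T)*(T + 3/1) = (2*T)*(T + 3*1) = (2*T)*(T + 3) = (2*T)*(3 + T) = 2*T*(3 + T))
F(-1) + f(20)*233 = -13 + (2*20*(3 + 20))*233 = -13 + (2*20*23)*233 = -13 + 920*233 = -13 + 214360 = 214347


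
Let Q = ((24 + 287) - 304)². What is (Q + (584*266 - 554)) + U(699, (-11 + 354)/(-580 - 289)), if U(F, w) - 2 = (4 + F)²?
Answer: 649050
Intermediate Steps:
U(F, w) = 2 + (4 + F)²
Q = 49 (Q = (311 - 304)² = 7² = 49)
(Q + (584*266 - 554)) + U(699, (-11 + 354)/(-580 - 289)) = (49 + (584*266 - 554)) + (2 + (4 + 699)²) = (49 + (155344 - 554)) + (2 + 703²) = (49 + 154790) + (2 + 494209) = 154839 + 494211 = 649050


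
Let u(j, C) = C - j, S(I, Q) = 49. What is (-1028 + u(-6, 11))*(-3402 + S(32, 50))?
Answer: 3389883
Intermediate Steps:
(-1028 + u(-6, 11))*(-3402 + S(32, 50)) = (-1028 + (11 - 1*(-6)))*(-3402 + 49) = (-1028 + (11 + 6))*(-3353) = (-1028 + 17)*(-3353) = -1011*(-3353) = 3389883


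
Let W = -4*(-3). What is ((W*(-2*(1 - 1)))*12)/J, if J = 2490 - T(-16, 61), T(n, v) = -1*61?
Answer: 0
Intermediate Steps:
W = 12
T(n, v) = -61
J = 2551 (J = 2490 - 1*(-61) = 2490 + 61 = 2551)
((W*(-2*(1 - 1)))*12)/J = ((12*(-2*(1 - 1)))*12)/2551 = ((12*(-2*0))*12)*(1/2551) = ((12*0)*12)*(1/2551) = (0*12)*(1/2551) = 0*(1/2551) = 0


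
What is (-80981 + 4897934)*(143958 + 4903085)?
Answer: 24311368919979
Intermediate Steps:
(-80981 + 4897934)*(143958 + 4903085) = 4816953*5047043 = 24311368919979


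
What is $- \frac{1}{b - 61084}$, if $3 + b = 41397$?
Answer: $\frac{1}{19690} \approx 5.0787 \cdot 10^{-5}$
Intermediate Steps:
$b = 41394$ ($b = -3 + 41397 = 41394$)
$- \frac{1}{b - 61084} = - \frac{1}{41394 - 61084} = - \frac{1}{-19690} = \left(-1\right) \left(- \frac{1}{19690}\right) = \frac{1}{19690}$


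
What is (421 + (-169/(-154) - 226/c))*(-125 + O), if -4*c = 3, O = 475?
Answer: 8355625/33 ≈ 2.5320e+5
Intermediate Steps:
c = -¾ (c = -¼*3 = -¾ ≈ -0.75000)
(421 + (-169/(-154) - 226/c))*(-125 + O) = (421 + (-169/(-154) - 226/(-¾)))*(-125 + 475) = (421 + (-169*(-1/154) - 226*(-4/3)))*350 = (421 + (169/154 + 904/3))*350 = (421 + 139723/462)*350 = (334225/462)*350 = 8355625/33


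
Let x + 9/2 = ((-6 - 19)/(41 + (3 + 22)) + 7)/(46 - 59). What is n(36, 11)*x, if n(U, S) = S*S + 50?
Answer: -122493/143 ≈ -856.59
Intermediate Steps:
n(U, S) = 50 + S² (n(U, S) = S² + 50 = 50 + S²)
x = -2149/429 (x = -9/2 + ((-6 - 19)/(41 + (3 + 22)) + 7)/(46 - 59) = -9/2 + (-25/(41 + 25) + 7)/(-13) = -9/2 + (-25/66 + 7)*(-1/13) = -9/2 + (437/66)*(-1/13) = -9/2 - 437/858 = -2149/429 ≈ -5.0093)
n(36, 11)*x = (50 + 11²)*(-2149/429) = (50 + 121)*(-2149/429) = 171*(-2149/429) = -122493/143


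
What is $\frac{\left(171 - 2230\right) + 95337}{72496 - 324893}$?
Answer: $- \frac{93278}{252397} \approx -0.36957$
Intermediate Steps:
$\frac{\left(171 - 2230\right) + 95337}{72496 - 324893} = \frac{\left(171 - 2230\right) + 95337}{-252397} = \left(-2059 + 95337\right) \left(- \frac{1}{252397}\right) = 93278 \left(- \frac{1}{252397}\right) = - \frac{93278}{252397}$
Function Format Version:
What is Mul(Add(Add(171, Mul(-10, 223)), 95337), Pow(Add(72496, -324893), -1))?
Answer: Rational(-93278, 252397) ≈ -0.36957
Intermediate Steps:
Mul(Add(Add(171, Mul(-10, 223)), 95337), Pow(Add(72496, -324893), -1)) = Mul(Add(Add(171, -2230), 95337), Pow(-252397, -1)) = Mul(Add(-2059, 95337), Rational(-1, 252397)) = Mul(93278, Rational(-1, 252397)) = Rational(-93278, 252397)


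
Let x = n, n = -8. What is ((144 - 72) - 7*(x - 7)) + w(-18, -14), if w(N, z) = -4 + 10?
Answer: 183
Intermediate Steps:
x = -8
w(N, z) = 6
((144 - 72) - 7*(x - 7)) + w(-18, -14) = ((144 - 72) - 7*(-8 - 7)) + 6 = (72 - 7*(-15)) + 6 = (72 + 105) + 6 = 177 + 6 = 183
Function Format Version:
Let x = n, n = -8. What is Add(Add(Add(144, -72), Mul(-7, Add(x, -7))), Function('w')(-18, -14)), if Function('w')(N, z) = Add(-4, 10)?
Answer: 183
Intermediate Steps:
x = -8
Function('w')(N, z) = 6
Add(Add(Add(144, -72), Mul(-7, Add(x, -7))), Function('w')(-18, -14)) = Add(Add(Add(144, -72), Mul(-7, Add(-8, -7))), 6) = Add(Add(72, Mul(-7, -15)), 6) = Add(Add(72, 105), 6) = Add(177, 6) = 183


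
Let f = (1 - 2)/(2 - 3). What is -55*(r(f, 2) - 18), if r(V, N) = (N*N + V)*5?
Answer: -385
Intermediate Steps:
f = 1 (f = -1/(-1) = -1*(-1) = 1)
r(V, N) = 5*V + 5*N² (r(V, N) = (N² + V)*5 = (V + N²)*5 = 5*V + 5*N²)
-55*(r(f, 2) - 18) = -55*((5*1 + 5*2²) - 18) = -55*((5 + 5*4) - 18) = -55*((5 + 20) - 18) = -55*(25 - 18) = -55*7 = -385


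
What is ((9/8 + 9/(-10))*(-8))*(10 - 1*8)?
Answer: -18/5 ≈ -3.6000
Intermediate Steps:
((9/8 + 9/(-10))*(-8))*(10 - 1*8) = ((9*(⅛) + 9*(-⅒))*(-8))*(10 - 8) = ((9/8 - 9/10)*(-8))*2 = ((9/40)*(-8))*2 = -9/5*2 = -18/5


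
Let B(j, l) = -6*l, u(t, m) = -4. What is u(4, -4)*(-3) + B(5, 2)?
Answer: 0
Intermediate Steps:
u(4, -4)*(-3) + B(5, 2) = -4*(-3) - 6*2 = 12 - 12 = 0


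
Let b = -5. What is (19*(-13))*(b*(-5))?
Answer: -6175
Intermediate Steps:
(19*(-13))*(b*(-5)) = (19*(-13))*(-5*(-5)) = -247*25 = -6175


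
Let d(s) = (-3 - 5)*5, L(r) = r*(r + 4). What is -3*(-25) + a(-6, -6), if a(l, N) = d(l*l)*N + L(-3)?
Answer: 312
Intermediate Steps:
L(r) = r*(4 + r)
d(s) = -40 (d(s) = -8*5 = -40)
a(l, N) = -3 - 40*N (a(l, N) = -40*N - 3*(4 - 3) = -40*N - 3*1 = -40*N - 3 = -3 - 40*N)
-3*(-25) + a(-6, -6) = -3*(-25) + (-3 - 40*(-6)) = 75 + (-3 + 240) = 75 + 237 = 312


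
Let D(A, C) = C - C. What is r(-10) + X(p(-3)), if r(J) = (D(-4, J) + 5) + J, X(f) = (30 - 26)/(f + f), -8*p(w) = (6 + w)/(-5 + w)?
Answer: 113/3 ≈ 37.667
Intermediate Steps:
p(w) = -(6 + w)/(8*(-5 + w))
X(f) = 2/f (X(f) = 4/((2*f)) = 4*(1/(2*f)) = 2/f)
D(A, C) = 0
r(J) = 5 + J (r(J) = (0 + 5) + J = 5 + J)
r(-10) + X(p(-3)) = (5 - 10) + 2/(((-6 - 1*(-3))/(8*(-5 - 3)))) = -5 + 2/(((1/8)*(-6 + 3)/(-8))) = -5 + 2/(((1/8)*(-1/8)*(-3))) = -5 + 2/(3/64) = -5 + 2*(64/3) = -5 + 128/3 = 113/3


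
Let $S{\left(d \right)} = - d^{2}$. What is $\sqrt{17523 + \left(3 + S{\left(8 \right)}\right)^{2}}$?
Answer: $2 \sqrt{5311} \approx 145.75$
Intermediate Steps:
$\sqrt{17523 + \left(3 + S{\left(8 \right)}\right)^{2}} = \sqrt{17523 + \left(3 - 8^{2}\right)^{2}} = \sqrt{17523 + \left(3 - 64\right)^{2}} = \sqrt{17523 + \left(-61\right)^{2}} = \sqrt{17523 + 3721} = \sqrt{21244} = 2 \sqrt{5311}$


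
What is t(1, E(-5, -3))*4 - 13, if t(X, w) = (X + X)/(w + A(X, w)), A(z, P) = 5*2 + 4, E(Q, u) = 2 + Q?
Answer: -135/11 ≈ -12.273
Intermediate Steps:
A(z, P) = 14 (A(z, P) = 10 + 4 = 14)
t(X, w) = 2*X/(14 + w) (t(X, w) = (X + X)/(w + 14) = (2*X)/(14 + w) = 2*X/(14 + w))
t(1, E(-5, -3))*4 - 13 = (2*1/(14 + (2 - 5)))*4 - 13 = (2*1/(14 - 3))*4 - 13 = (2*1/11)*4 - 13 = (2*1*(1/11))*4 - 13 = (2/11)*4 - 13 = 8/11 - 13 = -135/11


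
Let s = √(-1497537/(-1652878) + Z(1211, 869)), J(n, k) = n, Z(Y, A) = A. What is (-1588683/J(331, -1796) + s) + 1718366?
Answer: 567190463/331 + √2376588184387682/1652878 ≈ 1.7136e+6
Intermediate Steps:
s = √2376588184387682/1652878 (s = √(-1497537/(-1652878) + 869) = √(-1497537*(-1/1652878) + 869) = √(1497537/1652878 + 869) = √(1437848519/1652878) = √2376588184387682/1652878 ≈ 29.494)
(-1588683/J(331, -1796) + s) + 1718366 = (-1588683/331 + √2376588184387682/1652878) + 1718366 = 567190463/331 + √2376588184387682/1652878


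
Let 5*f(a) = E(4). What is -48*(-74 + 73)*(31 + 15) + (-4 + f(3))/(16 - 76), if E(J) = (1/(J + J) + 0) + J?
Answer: 5299327/2400 ≈ 2208.1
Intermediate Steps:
E(J) = J + 1/(2*J) (E(J) = (1/(2*J) + 0) + J = 1/(2*J) + J = J + 1/(2*J))
f(a) = 33/40 (f(a) = (4 + (½)/4)/5 = (4 + (½)*(¼))/5 = (4 + ⅛)/5 = (⅕)*(33/8) = 33/40)
-48*(-74 + 73)*(31 + 15) + (-4 + f(3))/(16 - 76) = -48*(-74 + 73)*(31 + 15) + (-4 + 33/40)/(16 - 76) = -(-48)*46 - 127/40/(-60) = -48*(-46) - 127/40*(-1/60) = 2208 + 127/2400 = 5299327/2400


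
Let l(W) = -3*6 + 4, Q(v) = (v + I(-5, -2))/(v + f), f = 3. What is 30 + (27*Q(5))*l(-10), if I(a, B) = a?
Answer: 30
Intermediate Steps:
Q(v) = (-5 + v)/(3 + v) (Q(v) = (v - 5)/(v + 3) = (-5 + v)/(3 + v))
l(W) = -14 (l(W) = -18 + 4 = -14)
30 + (27*Q(5))*l(-10) = 30 + (27*((-5 + 5)/(3 + 5)))*(-14) = 30 + (27*(0/8))*(-14) = 30 + (27*((1/8)*0))*(-14) = 30 + (27*0)*(-14) = 30 + 0*(-14) = 30 + 0 = 30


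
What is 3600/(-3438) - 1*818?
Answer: -156438/191 ≈ -819.05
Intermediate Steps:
3600/(-3438) - 1*818 = 3600*(-1/3438) - 818 = -200/191 - 818 = -156438/191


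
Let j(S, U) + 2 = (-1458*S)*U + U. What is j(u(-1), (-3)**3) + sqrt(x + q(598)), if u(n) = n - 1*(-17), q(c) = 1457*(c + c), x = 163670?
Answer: 629827 + sqrt(1906242) ≈ 6.3121e+5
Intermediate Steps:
q(c) = 2914*c (q(c) = 1457*(2*c) = 2914*c)
u(n) = 17 + n (u(n) = n + 17 = 17 + n)
j(S, U) = -2 + U - 1458*S*U (j(S, U) = -2 + ((-1458*S)*U + U) = -2 + (-1458*S*U + U) = -2 + (U - 1458*S*U) = -2 + U - 1458*S*U)
j(u(-1), (-3)**3) + sqrt(x + q(598)) = (-2 + (-3)**3 - 1458*(17 - 1)*(-3)**3) + sqrt(163670 + 2914*598) = (-2 - 27 - 1458*16*(-27)) + sqrt(163670 + 1742572) = (-2 - 27 + 629856) + sqrt(1906242) = 629827 + sqrt(1906242)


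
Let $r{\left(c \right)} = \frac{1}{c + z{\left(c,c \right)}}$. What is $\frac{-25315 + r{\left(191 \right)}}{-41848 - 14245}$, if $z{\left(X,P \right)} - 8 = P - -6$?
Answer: $\frac{10024739}{22212828} \approx 0.4513$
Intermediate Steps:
$z{\left(X,P \right)} = 14 + P$ ($z{\left(X,P \right)} = 8 + \left(P - -6\right) = 8 + \left(P + 6\right) = 8 + \left(6 + P\right) = 14 + P$)
$r{\left(c \right)} = \frac{1}{14 + 2 c}$ ($r{\left(c \right)} = \frac{1}{c + \left(14 + c\right)} = \frac{1}{14 + 2 c}$)
$\frac{-25315 + r{\left(191 \right)}}{-41848 - 14245} = \frac{-25315 + \frac{1}{2 \left(7 + 191\right)}}{-41848 - 14245} = \frac{-25315 + \frac{1}{2 \cdot 198}}{-56093} = \left(-25315 + \frac{1}{2} \cdot \frac{1}{198}\right) \left(- \frac{1}{56093}\right) = \left(-25315 + \frac{1}{396}\right) \left(- \frac{1}{56093}\right) = \left(- \frac{10024739}{396}\right) \left(- \frac{1}{56093}\right) = \frac{10024739}{22212828}$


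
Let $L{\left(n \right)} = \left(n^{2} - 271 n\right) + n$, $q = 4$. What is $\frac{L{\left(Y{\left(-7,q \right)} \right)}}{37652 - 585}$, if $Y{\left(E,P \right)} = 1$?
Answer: $- \frac{269}{37067} \approx -0.0072571$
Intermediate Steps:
$L{\left(n \right)} = n^{2} - 270 n$
$\frac{L{\left(Y{\left(-7,q \right)} \right)}}{37652 - 585} = \frac{1 \left(-270 + 1\right)}{37652 - 585} = \frac{1 \left(-269\right)}{37652 - 585} = - \frac{269}{37067}$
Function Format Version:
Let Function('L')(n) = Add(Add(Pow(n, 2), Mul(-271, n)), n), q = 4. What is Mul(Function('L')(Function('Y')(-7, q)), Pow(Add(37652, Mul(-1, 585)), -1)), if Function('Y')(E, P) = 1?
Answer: Rational(-269, 37067) ≈ -0.0072571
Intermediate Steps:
Function('L')(n) = Add(Pow(n, 2), Mul(-270, n))
Mul(Function('L')(Function('Y')(-7, q)), Pow(Add(37652, Mul(-1, 585)), -1)) = Mul(Mul(1, Add(-270, 1)), Pow(Add(37652, Mul(-1, 585)), -1)) = Mul(Mul(1, -269), Pow(Add(37652, -585), -1)) = Mul(-269, Pow(37067, -1)) = Mul(-269, Rational(1, 37067)) = Rational(-269, 37067)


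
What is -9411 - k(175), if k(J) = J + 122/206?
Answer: -987419/103 ≈ -9586.6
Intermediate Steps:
k(J) = 61/103 + J (k(J) = J + 122*(1/206) = J + 61/103 = 61/103 + J)
-9411 - k(175) = -9411 - (61/103 + 175) = -9411 - 1*18086/103 = -9411 - 18086/103 = -987419/103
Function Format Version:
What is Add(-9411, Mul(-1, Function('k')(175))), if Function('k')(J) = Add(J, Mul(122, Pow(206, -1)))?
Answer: Rational(-987419, 103) ≈ -9586.6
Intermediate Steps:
Function('k')(J) = Add(Rational(61, 103), J) (Function('k')(J) = Add(J, Mul(122, Rational(1, 206))) = Add(J, Rational(61, 103)) = Add(Rational(61, 103), J))
Add(-9411, Mul(-1, Function('k')(175))) = Add(-9411, Mul(-1, Add(Rational(61, 103), 175))) = Add(-9411, Mul(-1, Rational(18086, 103))) = Add(-9411, Rational(-18086, 103)) = Rational(-987419, 103)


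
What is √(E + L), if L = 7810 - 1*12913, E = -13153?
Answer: 4*I*√1141 ≈ 135.11*I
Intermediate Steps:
L = -5103 (L = 7810 - 12913 = -5103)
√(E + L) = √(-13153 - 5103) = √(-18256) = 4*I*√1141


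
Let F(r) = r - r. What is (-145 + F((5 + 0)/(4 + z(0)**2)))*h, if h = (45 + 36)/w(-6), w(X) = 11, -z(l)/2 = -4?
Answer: -11745/11 ≈ -1067.7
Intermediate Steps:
z(l) = 8 (z(l) = -2*(-4) = 8)
h = 81/11 (h = (45 + 36)/11 = 81*(1/11) = 81/11 ≈ 7.3636)
F(r) = 0
(-145 + F((5 + 0)/(4 + z(0)**2)))*h = (-145 + 0)*(81/11) = -145*81/11 = -11745/11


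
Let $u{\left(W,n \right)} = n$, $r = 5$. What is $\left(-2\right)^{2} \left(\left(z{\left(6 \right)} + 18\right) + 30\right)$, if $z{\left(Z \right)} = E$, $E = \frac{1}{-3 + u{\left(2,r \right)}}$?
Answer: $194$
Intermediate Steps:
$E = \frac{1}{2}$ ($E = \frac{1}{-3 + 5} = \frac{1}{2} \approx 0.5$)
$z{\left(Z \right)} = \frac{1}{2}$
$\left(-2\right)^{2} \left(\left(z{\left(6 \right)} + 18\right) + 30\right) = \left(-2\right)^{2} \left(\left(\frac{1}{2} + 18\right) + 30\right) = 4 \left(\frac{37}{2} + 30\right) = 4 \cdot \frac{97}{2} = 194$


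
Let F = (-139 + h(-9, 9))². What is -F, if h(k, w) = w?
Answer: -16900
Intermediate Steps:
F = 16900 (F = (-139 + 9)² = (-130)² = 16900)
-F = -1*16900 = -16900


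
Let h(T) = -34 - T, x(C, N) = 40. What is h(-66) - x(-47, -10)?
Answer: -8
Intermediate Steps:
h(-66) - x(-47, -10) = (-34 - 1*(-66)) - 1*40 = (-34 + 66) - 40 = 32 - 40 = -8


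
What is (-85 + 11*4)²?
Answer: 1681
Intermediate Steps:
(-85 + 11*4)² = (-85 + 44)² = (-41)² = 1681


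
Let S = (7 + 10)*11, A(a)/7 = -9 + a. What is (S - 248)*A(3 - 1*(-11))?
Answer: -2135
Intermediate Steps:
A(a) = -63 + 7*a (A(a) = 7*(-9 + a) = -63 + 7*a)
S = 187 (S = 17*11 = 187)
(S - 248)*A(3 - 1*(-11)) = (187 - 248)*(-63 + 7*(3 - 1*(-11))) = -61*(-63 + 7*(3 + 11)) = -61*(-63 + 7*14) = -61*(-63 + 98) = -61*35 = -2135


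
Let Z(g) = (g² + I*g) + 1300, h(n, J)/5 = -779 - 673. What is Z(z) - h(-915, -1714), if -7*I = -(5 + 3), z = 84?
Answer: 15712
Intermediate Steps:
h(n, J) = -7260 (h(n, J) = 5*(-779 - 673) = 5*(-1452) = -7260)
I = 8/7 (I = -(-1)*(5 + 3)/7 = -(-1)*8/7 = -⅐*(-8) = 8/7 ≈ 1.1429)
Z(g) = 1300 + g² + 8*g/7 (Z(g) = (g² + 8*g/7) + 1300 = 1300 + g² + 8*g/7)
Z(z) - h(-915, -1714) = (1300 + 84² + (8/7)*84) - 1*(-7260) = (1300 + 7056 + 96) + 7260 = 8452 + 7260 = 15712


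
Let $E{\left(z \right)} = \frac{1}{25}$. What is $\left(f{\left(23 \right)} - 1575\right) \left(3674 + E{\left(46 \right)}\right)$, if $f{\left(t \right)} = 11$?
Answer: $- \frac{143654964}{25} \approx -5.7462 \cdot 10^{6}$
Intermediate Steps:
$E{\left(z \right)} = \frac{1}{25}$
$\left(f{\left(23 \right)} - 1575\right) \left(3674 + E{\left(46 \right)}\right) = \left(11 - 1575\right) \left(3674 + \frac{1}{25}\right) = \left(-1564\right) \frac{91851}{25} = - \frac{143654964}{25}$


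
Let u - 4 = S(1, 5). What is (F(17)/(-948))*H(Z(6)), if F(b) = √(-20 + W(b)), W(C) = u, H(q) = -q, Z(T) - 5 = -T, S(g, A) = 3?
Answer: -I*√13/948 ≈ -0.0038033*I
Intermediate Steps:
Z(T) = 5 - T
u = 7 (u = 4 + 3 = 7)
W(C) = 7
F(b) = I*√13 (F(b) = √(-20 + 7) = √(-13) = I*√13)
(F(17)/(-948))*H(Z(6)) = ((I*√13)/(-948))*(-(5 - 1*6)) = ((I*√13)*(-1/948))*(-(5 - 6)) = (-I*√13/948)*(-1*(-1)) = -I*√13/948*1 = -I*√13/948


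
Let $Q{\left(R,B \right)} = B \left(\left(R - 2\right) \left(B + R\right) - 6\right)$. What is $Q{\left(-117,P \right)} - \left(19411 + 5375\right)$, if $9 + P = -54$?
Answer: $-1373868$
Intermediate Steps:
$P = -63$ ($P = -9 - 54 = -63$)
$Q{\left(R,B \right)} = B \left(-6 + \left(-2 + R\right) \left(B + R\right)\right)$ ($Q{\left(R,B \right)} = B \left(\left(-2 + R\right) \left(B + R\right) - 6\right) = B \left(-6 + \left(-2 + R\right) \left(B + R\right)\right)$)
$Q{\left(-117,P \right)} - \left(19411 + 5375\right) = - 63 \left(-6 + \left(-117\right)^{2} - -126 - -234 - -7371\right) - \left(19411 + 5375\right) = - 63 \left(-6 + 13689 + 126 + 234 + 7371\right) - 24786 = \left(-63\right) 21414 - 24786 = -1349082 - 24786 = -1373868$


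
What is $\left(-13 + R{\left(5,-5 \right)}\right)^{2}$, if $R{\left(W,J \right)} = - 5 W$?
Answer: $1444$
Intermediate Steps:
$\left(-13 + R{\left(5,-5 \right)}\right)^{2} = \left(-13 - 25\right)^{2} = \left(-38\right)^{2} = 1444$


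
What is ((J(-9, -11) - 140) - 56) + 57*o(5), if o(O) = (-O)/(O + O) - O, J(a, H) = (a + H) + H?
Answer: -1081/2 ≈ -540.50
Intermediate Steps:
J(a, H) = a + 2*H (J(a, H) = (H + a) + H = a + 2*H)
o(O) = -½ - O (o(O) = (-O)/((2*O)) - O = (-O)*(1/(2*O)) - O = -½ - O)
((J(-9, -11) - 140) - 56) + 57*o(5) = (((-9 + 2*(-11)) - 140) - 56) + 57*(-½ - 1*5) = (((-9 - 22) - 140) - 56) + 57*(-½ - 5) = ((-31 - 140) - 56) + 57*(-11/2) = (-171 - 56) - 627/2 = -227 - 627/2 = -1081/2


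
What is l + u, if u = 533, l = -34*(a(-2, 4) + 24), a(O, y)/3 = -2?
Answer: -79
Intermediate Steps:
a(O, y) = -6 (a(O, y) = 3*(-2) = -6)
l = -612 (l = -34*(-6 + 24) = -34*18 = -612)
l + u = -612 + 533 = -79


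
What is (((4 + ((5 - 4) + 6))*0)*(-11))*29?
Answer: 0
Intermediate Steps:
(((4 + ((5 - 4) + 6))*0)*(-11))*29 = (((4 + (1 + 6))*0)*(-11))*29 = (((4 + 7)*0)*(-11))*29 = ((11*0)*(-11))*29 = (0*(-11))*29 = 0*29 = 0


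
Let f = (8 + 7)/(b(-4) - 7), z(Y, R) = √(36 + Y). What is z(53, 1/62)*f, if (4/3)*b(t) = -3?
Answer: -60*√89/37 ≈ -15.298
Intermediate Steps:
b(t) = -9/4 (b(t) = (¾)*(-3) = -9/4)
f = -60/37 (f = (8 + 7)/(-9/4 - 7) = 15/(-37/4) = 15*(-4/37) = -60/37 ≈ -1.6216)
z(53, 1/62)*f = √(36 + 53)*(-60/37) = √89*(-60/37) = -60*√89/37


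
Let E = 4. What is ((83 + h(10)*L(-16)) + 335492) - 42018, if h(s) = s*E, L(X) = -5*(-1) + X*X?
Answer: 303997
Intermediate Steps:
L(X) = 5 + X**2
h(s) = 4*s (h(s) = s*4 = 4*s)
((83 + h(10)*L(-16)) + 335492) - 42018 = ((83 + (4*10)*(5 + (-16)**2)) + 335492) - 42018 = ((83 + 40*(5 + 256)) + 335492) - 42018 = ((83 + 40*261) + 335492) - 42018 = ((83 + 10440) + 335492) - 42018 = (10523 + 335492) - 42018 = 346015 - 42018 = 303997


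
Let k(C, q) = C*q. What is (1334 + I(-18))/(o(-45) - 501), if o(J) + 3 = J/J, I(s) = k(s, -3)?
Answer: -1388/503 ≈ -2.7594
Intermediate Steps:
I(s) = -3*s (I(s) = s*(-3) = -3*s)
o(J) = -2 (o(J) = -3 + J/J = -3 + 1 = -2)
(1334 + I(-18))/(o(-45) - 501) = (1334 - 3*(-18))/(-2 - 501) = (1334 + 54)/(-503) = 1388*(-1/503) = -1388/503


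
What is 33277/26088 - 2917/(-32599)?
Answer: 1160895619/850442712 ≈ 1.3650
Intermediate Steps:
33277/26088 - 2917/(-32599) = 33277*(1/26088) - 2917*(-1/32599) = 33277/26088 + 2917/32599 = 1160895619/850442712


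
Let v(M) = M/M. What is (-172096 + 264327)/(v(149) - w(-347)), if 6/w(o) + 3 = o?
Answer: 16140425/178 ≈ 90677.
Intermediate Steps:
w(o) = 6/(-3 + o)
v(M) = 1
(-172096 + 264327)/(v(149) - w(-347)) = (-172096 + 264327)/(1 - 6/(-3 - 347)) = 92231/(1 - 6/(-350)) = 92231/(1 - 6*(-1)/350) = 92231/(1 - 1*(-3/175)) = 92231/(1 + 3/175) = 92231/(178/175) = 92231*(175/178) = 16140425/178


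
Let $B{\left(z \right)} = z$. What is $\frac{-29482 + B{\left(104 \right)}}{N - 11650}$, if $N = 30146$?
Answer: $- \frac{14689}{9248} \approx -1.5883$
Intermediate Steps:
$\frac{-29482 + B{\left(104 \right)}}{N - 11650} = \frac{-29482 + 104}{30146 - 11650} = - \frac{29378}{18496} = \left(-29378\right) \frac{1}{18496} = - \frac{14689}{9248}$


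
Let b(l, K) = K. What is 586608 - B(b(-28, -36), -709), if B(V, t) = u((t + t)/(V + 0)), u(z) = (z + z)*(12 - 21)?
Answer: 587317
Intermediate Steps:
u(z) = -18*z (u(z) = (2*z)*(-9) = -18*z)
B(V, t) = -36*t/V (B(V, t) = -18*(t + t)/(V + 0) = -18*2*t/V = -36*t/V)
586608 - B(b(-28, -36), -709) = 586608 - (-36)*(-709)/(-36) = 586608 - (-36)*(-709)*(-1)/36 = 586608 - 1*(-709) = 586608 + 709 = 587317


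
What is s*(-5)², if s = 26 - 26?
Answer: 0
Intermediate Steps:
s = 0
s*(-5)² = 0*(-5)² = 0*25 = 0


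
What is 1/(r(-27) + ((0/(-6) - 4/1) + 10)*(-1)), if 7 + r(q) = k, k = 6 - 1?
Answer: -1/8 ≈ -0.12500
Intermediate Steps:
k = 5
r(q) = -2 (r(q) = -7 + 5 = -2)
1/(r(-27) + ((0/(-6) - 4/1) + 10)*(-1)) = 1/(-2 + ((0/(-6) - 4/1) + 10)*(-1)) = 1/(-2 + ((0*(-1/6) - 4*1) + 10)*(-1)) = 1/(-2 + ((0 - 4) + 10)*(-1)) = 1/(-2 + (-4 + 10)*(-1)) = 1/(-2 + 6*(-1)) = 1/(-2 - 6) = 1/(-8) = -1/8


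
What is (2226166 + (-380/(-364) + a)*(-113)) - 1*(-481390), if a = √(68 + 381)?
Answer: 246376861/91 - 113*√449 ≈ 2.7050e+6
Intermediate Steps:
a = √449 ≈ 21.190
(2226166 + (-380/(-364) + a)*(-113)) - 1*(-481390) = (2226166 + (-380/(-364) + √449)*(-113)) - 1*(-481390) = (2226166 + (-380*(-1/364) + √449)*(-113)) + 481390 = (2226166 + (95/91 + √449)*(-113)) + 481390 = (2226166 + (-10735/91 - 113*√449)) + 481390 = (202570371/91 - 113*√449) + 481390 = 246376861/91 - 113*√449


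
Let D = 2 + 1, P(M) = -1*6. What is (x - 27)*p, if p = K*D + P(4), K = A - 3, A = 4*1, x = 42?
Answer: -45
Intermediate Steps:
P(M) = -6
A = 4
D = 3
K = 1 (K = 4 - 3 = 1)
p = -3 (p = 1*3 - 6 = 3 - 6 = -3)
(x - 27)*p = (42 - 27)*(-3) = 15*(-3) = -45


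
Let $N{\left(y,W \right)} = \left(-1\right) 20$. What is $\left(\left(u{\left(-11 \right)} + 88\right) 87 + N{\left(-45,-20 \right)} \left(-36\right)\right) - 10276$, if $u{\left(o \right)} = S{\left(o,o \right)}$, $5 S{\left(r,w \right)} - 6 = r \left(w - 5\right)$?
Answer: $\frac{6334}{5} \approx 1266.8$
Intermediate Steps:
$N{\left(y,W \right)} = -20$
$S{\left(r,w \right)} = \frac{6}{5} + \frac{r \left(-5 + w\right)}{5}$ ($S{\left(r,w \right)} = \frac{6}{5} + \frac{r \left(w - 5\right)}{5} = \frac{6}{5} + \frac{r \left(-5 + w\right)}{5}$)
$u{\left(o \right)} = \frac{6}{5} - o + \frac{o^{2}}{5}$ ($u{\left(o \right)} = \frac{6}{5} - o + \frac{o o}{5} = \frac{6}{5} - o + \frac{o^{2}}{5}$)
$\left(\left(u{\left(-11 \right)} + 88\right) 87 + N{\left(-45,-20 \right)} \left(-36\right)\right) - 10276 = \left(\left(\left(\frac{6}{5} - -11 + \frac{\left(-11\right)^{2}}{5}\right) + 88\right) 87 - -720\right) - 10276 = \left(\left(\left(\frac{6}{5} + 11 + \frac{1}{5} \cdot 121\right) + 88\right) 87 + 720\right) - 10276 = \left(\left(\left(\frac{6}{5} + 11 + \frac{121}{5}\right) + 88\right) 87 + 720\right) - 10276 = \left(\left(\frac{182}{5} + 88\right) 87 + 720\right) - 10276 = \left(\frac{622}{5} \cdot 87 + 720\right) - 10276 = \left(\frac{54114}{5} + 720\right) - 10276 = \frac{57714}{5} - 10276 = \frac{6334}{5}$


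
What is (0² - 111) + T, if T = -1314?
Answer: -1425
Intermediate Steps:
(0² - 111) + T = (0² - 111) - 1314 = (0 - 111) - 1314 = -111 - 1314 = -1425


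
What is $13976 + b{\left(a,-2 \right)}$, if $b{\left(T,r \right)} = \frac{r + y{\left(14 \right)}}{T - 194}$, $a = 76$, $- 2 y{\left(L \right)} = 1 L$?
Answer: $\frac{1649177}{118} \approx 13976.0$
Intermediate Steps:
$y{\left(L \right)} = - \frac{L}{2}$ ($y{\left(L \right)} = - \frac{1 L}{2} = - \frac{L}{2}$)
$b{\left(T,r \right)} = \frac{-7 + r}{-194 + T}$ ($b{\left(T,r \right)} = \frac{r - 7}{T - 194} = \frac{r - 7}{-194 + T} = \frac{-7 + r}{-194 + T}$)
$13976 + b{\left(a,-2 \right)} = 13976 + \frac{-7 - 2}{-194 + 76} = 13976 + \frac{1}{-118} \left(-9\right) = 13976 - - \frac{9}{118} = 13976 + \frac{9}{118} = \frac{1649177}{118}$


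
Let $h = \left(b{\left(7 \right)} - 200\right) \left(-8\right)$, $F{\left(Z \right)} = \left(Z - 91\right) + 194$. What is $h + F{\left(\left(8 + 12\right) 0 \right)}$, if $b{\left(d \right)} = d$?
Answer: $1647$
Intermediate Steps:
$F{\left(Z \right)} = 103 + Z$ ($F{\left(Z \right)} = \left(-91 + Z\right) + 194 = 103 + Z$)
$h = 1544$ ($h = \left(7 - 200\right) \left(-8\right) = \left(-193\right) \left(-8\right) = 1544$)
$h + F{\left(\left(8 + 12\right) 0 \right)} = 1544 + \left(103 + \left(8 + 12\right) 0\right) = 1544 + \left(103 + 20 \cdot 0\right) = 1544 + \left(103 + 0\right) = 1544 + 103 = 1647$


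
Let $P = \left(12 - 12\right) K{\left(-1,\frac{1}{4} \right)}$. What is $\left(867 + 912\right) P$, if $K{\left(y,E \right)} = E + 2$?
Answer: $0$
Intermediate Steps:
$K{\left(y,E \right)} = 2 + E$
$P = 0$ ($P = \left(12 - 12\right) \left(2 + \frac{1}{4}\right) = 0 \left(2 + \frac{1}{4}\right) = 0 \cdot \frac{9}{4} = 0$)
$\left(867 + 912\right) P = \left(867 + 912\right) 0 = 1779 \cdot 0 = 0$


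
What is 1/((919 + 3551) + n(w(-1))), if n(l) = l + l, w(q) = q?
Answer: 1/4468 ≈ 0.00022381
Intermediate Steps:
n(l) = 2*l
1/((919 + 3551) + n(w(-1))) = 1/((919 + 3551) + 2*(-1)) = 1/(4470 - 2) = 1/4468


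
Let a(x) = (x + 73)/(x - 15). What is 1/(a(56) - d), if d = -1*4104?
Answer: 41/168393 ≈ 0.00024348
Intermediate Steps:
d = -4104
a(x) = (73 + x)/(-15 + x)
1/(a(56) - d) = 1/((73 + 56)/(-15 + 56) - 1*(-4104)) = 1/(129/41 + 4104) = 1/(168393/41) = 41/168393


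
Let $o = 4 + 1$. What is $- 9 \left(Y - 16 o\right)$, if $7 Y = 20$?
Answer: $\frac{4860}{7} \approx 694.29$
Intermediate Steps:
$Y = \frac{20}{7}$ ($Y = \frac{1}{7} \cdot 20 = \frac{20}{7} \approx 2.8571$)
$o = 5$
$- 9 \left(Y - 16 o\right) = - 9 \left(\frac{20}{7} - 80\right) = \left(-9\right) \left(- \frac{540}{7}\right) = \frac{4860}{7}$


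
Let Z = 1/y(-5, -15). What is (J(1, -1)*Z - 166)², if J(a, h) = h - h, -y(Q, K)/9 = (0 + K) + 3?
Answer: 27556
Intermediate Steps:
y(Q, K) = -27 - 9*K (y(Q, K) = -9*((0 + K) + 3) = -9*(K + 3) = -9*(3 + K) = -27 - 9*K)
J(a, h) = 0
Z = 1/108 (Z = 1/(-27 - 9*(-15)) = 1/(-27 + 135) = 1/108 ≈ 0.0092593)
(J(1, -1)*Z - 166)² = (0*(1/108) - 166)² = (0 - 166)² = (-166)² = 27556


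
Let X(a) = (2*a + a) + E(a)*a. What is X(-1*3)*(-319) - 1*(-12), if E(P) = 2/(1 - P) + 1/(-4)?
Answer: 12489/4 ≈ 3122.3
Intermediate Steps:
E(P) = -¼ + 2/(1 - P) (E(P) = 2/(1 - P) + 1*(-¼) = 2/(1 - P) - ¼ = -¼ + 2/(1 - P))
X(a) = 3*a + a*(-7 - a)/(4*(-1 + a)) (X(a) = (2*a + a) + ((-7 - a)/(4*(-1 + a)))*a = 3*a + a*(-7 - a)/(4*(-1 + a)))
X(-1*3)*(-319) - 1*(-12) = ((-1*3)*(-19 + 11*(-1*3))/(4*(-1 - 1*3)))*(-319) - 1*(-12) = ((¼)*(-3)*(-19 + 11*(-3))/(-1 - 3))*(-319) + 12 = ((¼)*(-3)*(-19 - 33)/(-4))*(-319) + 12 = ((¼)*(-3)*(-¼)*(-52))*(-319) + 12 = -39/4*(-319) + 12 = 12441/4 + 12 = 12489/4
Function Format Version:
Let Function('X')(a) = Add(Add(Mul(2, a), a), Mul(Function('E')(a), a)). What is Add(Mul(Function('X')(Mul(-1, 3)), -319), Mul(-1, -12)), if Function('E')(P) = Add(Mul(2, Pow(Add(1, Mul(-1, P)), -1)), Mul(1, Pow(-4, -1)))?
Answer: Rational(12489, 4) ≈ 3122.3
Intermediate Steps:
Function('E')(P) = Add(Rational(-1, 4), Mul(2, Pow(Add(1, Mul(-1, P)), -1))) (Function('E')(P) = Add(Mul(2, Pow(Add(1, Mul(-1, P)), -1)), Mul(1, Rational(-1, 4))) = Add(Mul(2, Pow(Add(1, Mul(-1, P)), -1)), Rational(-1, 4)) = Add(Rational(-1, 4), Mul(2, Pow(Add(1, Mul(-1, P)), -1))))
Function('X')(a) = Add(Mul(3, a), Mul(Rational(1, 4), a, Pow(Add(-1, a), -1), Add(-7, Mul(-1, a)))) (Function('X')(a) = Add(Add(Mul(2, a), a), Mul(Mul(Rational(1, 4), Pow(Add(-1, a), -1), Add(-7, Mul(-1, a))), a)) = Add(Mul(3, a), Mul(Rational(1, 4), a, Pow(Add(-1, a), -1), Add(-7, Mul(-1, a)))))
Add(Mul(Function('X')(Mul(-1, 3)), -319), Mul(-1, -12)) = Add(Mul(Mul(Rational(1, 4), Mul(-1, 3), Pow(Add(-1, Mul(-1, 3)), -1), Add(-19, Mul(11, Mul(-1, 3)))), -319), Mul(-1, -12)) = Add(Mul(Mul(Rational(1, 4), -3, Pow(Add(-1, -3), -1), Add(-19, Mul(11, -3))), -319), 12) = Add(Mul(Mul(Rational(1, 4), -3, Pow(-4, -1), Add(-19, -33)), -319), 12) = Add(Mul(Mul(Rational(1, 4), -3, Rational(-1, 4), -52), -319), 12) = Add(Mul(Rational(-39, 4), -319), 12) = Add(Rational(12441, 4), 12) = Rational(12489, 4)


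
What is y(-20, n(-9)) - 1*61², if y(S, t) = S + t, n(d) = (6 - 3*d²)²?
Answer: 52428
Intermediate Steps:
y(-20, n(-9)) - 1*61² = (-20 + 9*(-2 + (-9)²)²) - 1*61² = (-20 + 9*(-2 + 81)²) - 1*3721 = (-20 + 9*79²) - 3721 = (-20 + 9*6241) - 3721 = (-20 + 56169) - 3721 = 56149 - 3721 = 52428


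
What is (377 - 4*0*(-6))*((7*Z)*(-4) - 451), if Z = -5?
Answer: -117247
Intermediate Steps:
(377 - 4*0*(-6))*((7*Z)*(-4) - 451) = (377 - 4*0*(-6))*((7*(-5))*(-4) - 451) = (377 + 0*(-6))*(-35*(-4) - 451) = (377 + 0)*(140 - 451) = 377*(-311) = -117247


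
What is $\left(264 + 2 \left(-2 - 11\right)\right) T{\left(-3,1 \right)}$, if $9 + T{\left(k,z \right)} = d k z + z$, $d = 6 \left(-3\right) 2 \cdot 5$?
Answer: $126616$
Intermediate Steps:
$d = -180$ ($d = \left(-18\right) 2 \cdot 5 = \left(-36\right) 5 = -180$)
$T{\left(k,z \right)} = -9 + z - 180 k z$ ($T{\left(k,z \right)} = -9 + \left(- 180 k z + z\right) = -9 - \left(- z + 180 k z\right) = -9 + z - 180 k z$)
$\left(264 + 2 \left(-2 - 11\right)\right) T{\left(-3,1 \right)} = \left(264 + 2 \left(-2 - 11\right)\right) \left(-9 + 1 - \left(-540\right) 1\right) = \left(264 + 2 \left(-13\right)\right) \left(-9 + 1 + 540\right) = \left(264 - 26\right) 532 = 238 \cdot 532 = 126616$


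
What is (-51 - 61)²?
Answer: 12544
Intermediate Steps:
(-51 - 61)² = (-112)² = 12544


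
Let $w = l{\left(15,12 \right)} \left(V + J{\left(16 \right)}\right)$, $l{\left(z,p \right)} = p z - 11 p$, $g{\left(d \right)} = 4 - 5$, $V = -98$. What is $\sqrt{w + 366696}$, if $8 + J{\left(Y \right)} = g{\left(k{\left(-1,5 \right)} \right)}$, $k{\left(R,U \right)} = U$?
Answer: $2 \sqrt{90390} \approx 601.3$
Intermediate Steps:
$g{\left(d \right)} = -1$ ($g{\left(d \right)} = 4 - 5 = -1$)
$J{\left(Y \right)} = -9$ ($J{\left(Y \right)} = -8 - 1 = -9$)
$l{\left(z,p \right)} = - 11 p + p z$
$w = -5136$ ($w = 12 \left(-11 + 15\right) \left(-98 - 9\right) = 12 \cdot 4 \left(-107\right) = 48 \left(-107\right) = -5136$)
$\sqrt{w + 366696} = \sqrt{-5136 + 366696} = \sqrt{361560} = 2 \sqrt{90390}$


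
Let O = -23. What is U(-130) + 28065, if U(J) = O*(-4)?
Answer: 28157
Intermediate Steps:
U(J) = 92 (U(J) = -23*(-4) = 92)
U(-130) + 28065 = 92 + 28065 = 28157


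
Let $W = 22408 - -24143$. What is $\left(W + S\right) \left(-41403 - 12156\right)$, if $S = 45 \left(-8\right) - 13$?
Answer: $-2473247502$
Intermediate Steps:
$S = -373$ ($S = -360 + \left(-13 + 0\right) = -360 - 13 = -373$)
$W = 46551$ ($W = 22408 + 24143 = 46551$)
$\left(W + S\right) \left(-41403 - 12156\right) = \left(46551 - 373\right) \left(-41403 - 12156\right) = 46178 \left(-53559\right) = -2473247502$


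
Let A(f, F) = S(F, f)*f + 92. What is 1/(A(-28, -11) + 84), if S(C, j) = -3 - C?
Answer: -1/48 ≈ -0.020833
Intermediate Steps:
A(f, F) = 92 + f*(-3 - F) (A(f, F) = (-3 - F)*f + 92 = f*(-3 - F) + 92 = 92 + f*(-3 - F))
1/(A(-28, -11) + 84) = 1/((92 - 1*(-28)*(3 - 11)) + 84) = 1/((92 - 1*(-28)*(-8)) + 84) = 1/((92 - 224) + 84) = 1/(-132 + 84) = 1/(-48) = -1/48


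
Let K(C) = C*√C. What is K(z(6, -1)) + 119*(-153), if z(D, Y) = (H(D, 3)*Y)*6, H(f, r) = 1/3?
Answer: -18207 - 2*I*√2 ≈ -18207.0 - 2.8284*I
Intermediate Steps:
H(f, r) = ⅓
z(D, Y) = 2*Y (z(D, Y) = (Y/3)*6 = 2*Y)
K(C) = C^(3/2)
K(z(6, -1)) + 119*(-153) = (2*(-1))^(3/2) + 119*(-153) = (-2)^(3/2) - 18207 = -2*I*√2 - 18207 = -18207 - 2*I*√2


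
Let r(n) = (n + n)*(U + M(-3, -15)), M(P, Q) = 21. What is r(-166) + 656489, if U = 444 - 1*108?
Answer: 537965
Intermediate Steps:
U = 336 (U = 444 - 108 = 336)
r(n) = 714*n (r(n) = (n + n)*(336 + 21) = (2*n)*357 = 714*n)
r(-166) + 656489 = 714*(-166) + 656489 = -118524 + 656489 = 537965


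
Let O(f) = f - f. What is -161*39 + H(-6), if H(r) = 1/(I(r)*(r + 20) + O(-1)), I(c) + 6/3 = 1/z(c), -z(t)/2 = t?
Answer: -1010925/161 ≈ -6279.0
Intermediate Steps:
z(t) = -2*t
I(c) = -2 - 1/(2*c) (I(c) = -2 + 1/(-2*c) = -2 - 1/(2*c))
O(f) = 0
H(r) = 1/((-2 - 1/(2*r))*(20 + r)) (H(r) = 1/((-2 - 1/(2*r))*(r + 20) + 0) = 1/((-2 - 1/(2*r))*(20 + r) + 0) = 1/((-2 - 1/(2*r))*(20 + r)))
-161*39 + H(-6) = -161*39 - 2*(-6)/(20 + 4*(-6)² + 81*(-6)) = -6279 - 2*(-6)/(20 + 4*36 - 486) = -6279 - 2*(-6)/(20 + 144 - 486) = -6279 - 2*(-6)/(-322) = -6279 - 2*(-6)*(-1/322) = -6279 - 6/161 = -1010925/161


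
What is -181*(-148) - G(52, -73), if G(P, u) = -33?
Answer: 26821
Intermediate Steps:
-181*(-148) - G(52, -73) = -181*(-148) - 1*(-33) = 26788 + 33 = 26821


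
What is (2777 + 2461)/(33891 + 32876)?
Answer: 5238/66767 ≈ 0.078452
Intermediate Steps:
(2777 + 2461)/(33891 + 32876) = 5238/66767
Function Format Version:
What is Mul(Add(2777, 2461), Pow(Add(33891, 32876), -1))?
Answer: Rational(5238, 66767) ≈ 0.078452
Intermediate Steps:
Mul(Add(2777, 2461), Pow(Add(33891, 32876), -1)) = Mul(5238, Pow(66767, -1)) = Mul(5238, Rational(1, 66767)) = Rational(5238, 66767)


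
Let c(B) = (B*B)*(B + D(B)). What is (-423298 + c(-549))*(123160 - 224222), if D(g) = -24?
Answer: 17496466987402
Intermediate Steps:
c(B) = B²*(-24 + B) (c(B) = (B*B)*(B - 24) = B²*(-24 + B))
(-423298 + c(-549))*(123160 - 224222) = (-423298 + (-549)²*(-24 - 549))*(123160 - 224222) = (-423298 + 301401*(-573))*(-101062) = (-423298 - 172702773)*(-101062) = -173126071*(-101062) = 17496466987402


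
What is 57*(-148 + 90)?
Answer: -3306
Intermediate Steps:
57*(-148 + 90) = 57*(-58) = -3306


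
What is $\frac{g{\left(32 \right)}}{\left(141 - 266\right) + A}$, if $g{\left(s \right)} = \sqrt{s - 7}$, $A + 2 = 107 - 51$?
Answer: $- \frac{5}{71} \approx -0.070423$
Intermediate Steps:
$A = 54$ ($A = -2 + \left(107 - 51\right) = -2 + 56 = 54$)
$g{\left(s \right)} = \sqrt{-7 + s}$
$\frac{g{\left(32 \right)}}{\left(141 - 266\right) + A} = \frac{\sqrt{-7 + 32}}{\left(141 - 266\right) + 54} = \frac{\sqrt{25}}{-125 + 54} = \frac{5}{-71} = 5 \left(- \frac{1}{71}\right) = - \frac{5}{71}$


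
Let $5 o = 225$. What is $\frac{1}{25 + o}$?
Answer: $\frac{1}{70} \approx 0.014286$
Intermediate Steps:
$o = 45$ ($o = \frac{1}{5} \cdot 225 = 45$)
$\frac{1}{25 + o} = \frac{1}{25 + 45} = \frac{1}{70}$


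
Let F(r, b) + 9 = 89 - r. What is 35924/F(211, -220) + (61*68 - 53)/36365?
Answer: -37309709/136109 ≈ -274.12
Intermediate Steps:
F(r, b) = 80 - r (F(r, b) = -9 + (89 - r) = 80 - r)
35924/F(211, -220) + (61*68 - 53)/36365 = 35924/(80 - 1*211) + (61*68 - 53)/36365 = 35924/(80 - 211) + (4148 - 53)*(1/36365) = 35924/(-131) + 4095*(1/36365) = 35924*(-1/131) + 117/1039 = -35924/131 + 117/1039 = -37309709/136109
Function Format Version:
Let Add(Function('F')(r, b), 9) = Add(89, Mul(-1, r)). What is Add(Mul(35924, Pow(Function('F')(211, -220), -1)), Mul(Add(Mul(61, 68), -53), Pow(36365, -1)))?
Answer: Rational(-37309709, 136109) ≈ -274.12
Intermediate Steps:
Function('F')(r, b) = Add(80, Mul(-1, r)) (Function('F')(r, b) = Add(-9, Add(89, Mul(-1, r))) = Add(80, Mul(-1, r)))
Add(Mul(35924, Pow(Function('F')(211, -220), -1)), Mul(Add(Mul(61, 68), -53), Pow(36365, -1))) = Add(Mul(35924, Pow(Add(80, Mul(-1, 211)), -1)), Mul(Add(Mul(61, 68), -53), Pow(36365, -1))) = Add(Mul(35924, Pow(Add(80, -211), -1)), Mul(Add(4148, -53), Rational(1, 36365))) = Add(Mul(35924, Pow(-131, -1)), Mul(4095, Rational(1, 36365))) = Add(Mul(35924, Rational(-1, 131)), Rational(117, 1039)) = Add(Rational(-35924, 131), Rational(117, 1039)) = Rational(-37309709, 136109)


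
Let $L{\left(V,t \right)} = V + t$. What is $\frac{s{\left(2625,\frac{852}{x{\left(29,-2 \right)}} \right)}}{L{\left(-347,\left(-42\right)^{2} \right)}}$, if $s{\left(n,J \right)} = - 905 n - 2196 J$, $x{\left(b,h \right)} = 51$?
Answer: $- \frac{41009289}{24089} \approx -1702.4$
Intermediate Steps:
$s{\left(n,J \right)} = - 2196 J - 905 n$
$\frac{s{\left(2625,\frac{852}{x{\left(29,-2 \right)}} \right)}}{L{\left(-347,\left(-42\right)^{2} \right)}} = \frac{- 2196 \cdot \frac{852}{51} - 2375625}{-347 + \left(-42\right)^{2}} = \frac{- 2196 \cdot 852 \cdot \frac{1}{51} - 2375625}{-347 + 1764} = \frac{\left(-2196\right) \frac{284}{17} - 2375625}{1417} = \left(- \frac{623664}{17} - 2375625\right) \frac{1}{1417} = \left(- \frac{41009289}{17}\right) \frac{1}{1417} = - \frac{41009289}{24089}$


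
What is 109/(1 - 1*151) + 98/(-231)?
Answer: -633/550 ≈ -1.1509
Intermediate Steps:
109/(1 - 1*151) + 98/(-231) = 109/(1 - 151) + 98*(-1/231) = 109/(-150) - 14/33 = 109*(-1/150) - 14/33 = -109/150 - 14/33 = -633/550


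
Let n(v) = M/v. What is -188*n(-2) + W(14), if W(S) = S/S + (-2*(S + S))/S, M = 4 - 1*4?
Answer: -3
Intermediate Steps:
M = 0 (M = 4 - 4 = 0)
n(v) = 0 (n(v) = 0/v = 0)
W(S) = -3 (W(S) = 1 + (-4*S)/S = 1 - 4 = -3)
-188*n(-2) + W(14) = -188*0 - 3 = 0 - 3 = -3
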